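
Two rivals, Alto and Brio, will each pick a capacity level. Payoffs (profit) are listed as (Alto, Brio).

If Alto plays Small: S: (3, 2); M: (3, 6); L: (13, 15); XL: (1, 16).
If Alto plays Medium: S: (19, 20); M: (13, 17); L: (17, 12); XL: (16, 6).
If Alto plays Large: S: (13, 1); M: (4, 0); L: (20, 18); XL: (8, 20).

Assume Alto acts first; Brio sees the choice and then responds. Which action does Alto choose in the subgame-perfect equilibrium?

Solve by backward induction (Alto leads).
- Small: Brio compares 2, 6, 15, 16 and picks XL; Alto would get 1.
- Medium: Brio compares 20, 17, 12, 6 and picks S; Alto would get 19.
- Large: Brio compares 1, 0, 18, 20 and picks XL; Alto would get 8.
Among 1, 19, 8, the best is 19 at Medium. Subgame-perfect outcome: (Medium, S) with payoffs (19, 20).

Medium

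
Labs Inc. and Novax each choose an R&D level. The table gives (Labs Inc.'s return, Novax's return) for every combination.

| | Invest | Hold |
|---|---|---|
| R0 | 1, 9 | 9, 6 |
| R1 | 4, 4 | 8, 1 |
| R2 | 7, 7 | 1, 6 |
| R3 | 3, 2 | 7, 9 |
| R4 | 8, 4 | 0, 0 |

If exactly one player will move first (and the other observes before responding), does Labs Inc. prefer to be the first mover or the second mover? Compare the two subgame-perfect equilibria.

second

If Labs Inc. leads: Novax's best replies are R0→Invest, R1→Invest, R2→Invest, R3→Hold, R4→Invest; Labs Inc.'s induced payoffs 1, 4, 7, 7, 8; outcome (R4, Invest), payoffs (8, 4).
If Novax leads: Labs Inc.'s best replies are Invest→R4, Hold→R0; Novax's induced payoffs 4, 6; outcome (R0, Hold), payoffs (9, 6).
Labs Inc. gets 8 moving first and 9 moving second, so Labs Inc. prefers to move second.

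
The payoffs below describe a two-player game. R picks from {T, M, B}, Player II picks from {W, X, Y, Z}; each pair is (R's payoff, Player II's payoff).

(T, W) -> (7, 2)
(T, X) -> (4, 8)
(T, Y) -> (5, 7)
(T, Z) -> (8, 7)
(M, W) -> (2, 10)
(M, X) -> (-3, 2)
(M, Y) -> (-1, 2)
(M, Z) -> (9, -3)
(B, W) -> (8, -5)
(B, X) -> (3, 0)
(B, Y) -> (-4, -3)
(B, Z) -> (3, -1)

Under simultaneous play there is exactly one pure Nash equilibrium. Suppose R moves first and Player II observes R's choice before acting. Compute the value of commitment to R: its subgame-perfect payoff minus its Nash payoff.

Backward induction with R moving first.
- T: Player II compares 2, 8, 7, 7 and picks X; R would get 4.
- M: Player II compares 10, 2, 2, -3 and picks W; R would get 2.
- B: Player II compares -5, 0, -3, -1 and picks X; R would get 3.
Among 4, 2, 3, the best is 4 at T. Subgame-perfect outcome: (T, X) with payoffs (4, 8).
For the simultaneous game, intersect best replies.
R's best replies: W→B; X→T; Y→T; Z→M.
Player II's best replies: T→X; M→W; B→X.
Only (T, X) has each player best-responding; Nash payoffs (4, 8).
R's commitment gain: 4 − 4 = 0.

0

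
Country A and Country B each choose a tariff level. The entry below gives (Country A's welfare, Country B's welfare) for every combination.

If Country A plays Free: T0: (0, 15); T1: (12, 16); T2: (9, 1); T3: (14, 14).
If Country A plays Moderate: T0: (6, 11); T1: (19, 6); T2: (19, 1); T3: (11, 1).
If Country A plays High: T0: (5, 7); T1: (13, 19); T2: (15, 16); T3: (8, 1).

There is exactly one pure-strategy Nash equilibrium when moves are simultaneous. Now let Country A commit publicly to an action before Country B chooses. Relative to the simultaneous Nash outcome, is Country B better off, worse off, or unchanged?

Solve by backward induction (Country A leads).
- Free: BR = T1, leader payoff 12.
- Moderate: BR = T0, leader payoff 6.
- High: BR = T1, leader payoff 13.
Among 12, 6, 13, the best is 13 at High. Subgame-perfect outcome: (High, T1) with payoffs (13, 19).
Now find the simultaneous Nash equilibrium.
Country A's best replies: T0→Moderate; T1→Moderate; T2→Moderate; T3→Free.
Country B's best replies: Free→T1; Moderate→T0; High→T1.
The unique mutual best reply is (Moderate, T0), giving (6, 11).
Country B earns 19 sequentially versus 11 at the Nash outcome: better off.

better off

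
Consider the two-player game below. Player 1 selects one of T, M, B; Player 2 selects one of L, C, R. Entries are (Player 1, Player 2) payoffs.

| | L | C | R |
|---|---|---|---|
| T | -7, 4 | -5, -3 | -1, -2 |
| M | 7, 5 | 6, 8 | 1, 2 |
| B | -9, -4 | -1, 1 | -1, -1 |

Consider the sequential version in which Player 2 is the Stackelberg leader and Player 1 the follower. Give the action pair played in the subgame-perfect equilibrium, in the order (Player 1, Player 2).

(M, C)

Backward induction with Player 2 moving first.
- L: BR = M, leader payoff 5.
- C: BR = M, leader payoff 8.
- R: BR = M, leader payoff 2.
Among 5, 8, 2, the best is 8 at C. Subgame-perfect outcome: (M, C) with payoffs (6, 8).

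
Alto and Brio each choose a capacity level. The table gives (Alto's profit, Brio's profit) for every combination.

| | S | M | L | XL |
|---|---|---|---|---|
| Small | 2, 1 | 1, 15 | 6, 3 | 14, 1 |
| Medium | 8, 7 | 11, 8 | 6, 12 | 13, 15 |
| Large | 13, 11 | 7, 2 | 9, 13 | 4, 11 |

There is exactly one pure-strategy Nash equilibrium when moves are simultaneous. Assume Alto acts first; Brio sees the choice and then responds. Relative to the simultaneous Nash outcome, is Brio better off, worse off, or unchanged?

better off

Solve by backward induction (Alto leads).
- Small → Brio plays M (best of 1, 15, 3, 1); Alto gets 1.
- Medium → Brio plays XL (best of 7, 8, 12, 15); Alto gets 13.
- Large → Brio plays L (best of 11, 2, 13, 11); Alto gets 9.
Among 1, 13, 9, the best is 13 at Medium. Subgame-perfect outcome: (Medium, XL) with payoffs (13, 15).
For the simultaneous game, intersect best replies.
Alto's best replies: S→Large; M→Medium; L→Large; XL→Small.
Brio's best replies: Small→M; Medium→XL; Large→L.
Only (Large, L) has each player best-responding; Nash payoffs (9, 13).
Brio earns 15 sequentially versus 13 at the Nash outcome: better off.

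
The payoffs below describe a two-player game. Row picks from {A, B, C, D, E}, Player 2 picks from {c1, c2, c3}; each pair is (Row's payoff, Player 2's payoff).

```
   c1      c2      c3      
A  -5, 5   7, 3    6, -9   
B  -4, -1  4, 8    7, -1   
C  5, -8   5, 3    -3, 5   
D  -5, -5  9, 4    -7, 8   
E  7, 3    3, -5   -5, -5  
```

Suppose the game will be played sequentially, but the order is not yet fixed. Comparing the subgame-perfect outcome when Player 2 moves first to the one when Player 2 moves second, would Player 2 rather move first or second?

If Row leads: Player 2's best replies are A→c1, B→c2, C→c3, D→c3, E→c1; Row's induced payoffs -5, 4, -3, -7, 7; outcome (E, c1), payoffs (7, 3).
If Player 2 leads: Row's best replies are c1→E, c2→D, c3→B; Player 2's induced payoffs 3, 4, -1; outcome (D, c2), payoffs (9, 4).
Player 2 gets 4 moving first and 3 moving second, so Player 2 prefers to move first.

first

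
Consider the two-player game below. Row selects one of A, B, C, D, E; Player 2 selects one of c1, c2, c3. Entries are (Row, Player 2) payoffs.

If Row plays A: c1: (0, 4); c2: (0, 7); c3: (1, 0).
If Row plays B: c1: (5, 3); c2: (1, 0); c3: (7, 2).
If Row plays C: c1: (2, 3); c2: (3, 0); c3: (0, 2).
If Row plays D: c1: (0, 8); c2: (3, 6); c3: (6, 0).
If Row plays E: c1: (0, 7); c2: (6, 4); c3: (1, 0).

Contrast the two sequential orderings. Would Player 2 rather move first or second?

If Row leads: Player 2's best replies are A→c2, B→c1, C→c1, D→c1, E→c1; Row's induced payoffs 0, 5, 2, 0, 0; outcome (B, c1), payoffs (5, 3).
If Player 2 leads: Row's best replies are c1→B, c2→E, c3→B; Player 2's induced payoffs 3, 4, 2; outcome (E, c2), payoffs (6, 4).
Player 2 gets 4 moving first and 3 moving second, so Player 2 prefers to move first.

first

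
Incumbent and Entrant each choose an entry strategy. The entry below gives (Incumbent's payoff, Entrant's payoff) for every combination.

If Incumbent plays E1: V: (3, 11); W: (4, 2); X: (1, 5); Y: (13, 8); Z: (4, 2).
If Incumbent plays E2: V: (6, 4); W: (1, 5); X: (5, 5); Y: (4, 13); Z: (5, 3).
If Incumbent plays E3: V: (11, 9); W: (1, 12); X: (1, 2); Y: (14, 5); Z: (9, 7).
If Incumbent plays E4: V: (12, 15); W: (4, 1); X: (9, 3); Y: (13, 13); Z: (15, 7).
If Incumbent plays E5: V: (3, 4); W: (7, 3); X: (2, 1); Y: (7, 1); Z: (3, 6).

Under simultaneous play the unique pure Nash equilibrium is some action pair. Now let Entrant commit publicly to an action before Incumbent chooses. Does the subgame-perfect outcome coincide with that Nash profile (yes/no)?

yes

Incumbent best-responds to each possible Entrant move:
- V: BR = E4, leader payoff 15.
- W: BR = E5, leader payoff 3.
- X: BR = E4, leader payoff 3.
- Y: BR = E3, leader payoff 5.
- Z: BR = E4, leader payoff 7.
Maximizing over 15, 3, 3, 5, 7, Entrant chooses V. Subgame-perfect outcome: (E4, V) with payoffs (12, 15).
Under simultaneous play:
Incumbent's best replies: V→E4; W→E5; X→E4; Y→E3; Z→E4.
Entrant's best replies: E1→V; E2→Y; E3→W; E4→V; E5→Z.
Only (E4, V) has each player best-responding; Nash payoffs (12, 15).
Sequential outcome (E4, V) coincides with the Nash profile (E4, V).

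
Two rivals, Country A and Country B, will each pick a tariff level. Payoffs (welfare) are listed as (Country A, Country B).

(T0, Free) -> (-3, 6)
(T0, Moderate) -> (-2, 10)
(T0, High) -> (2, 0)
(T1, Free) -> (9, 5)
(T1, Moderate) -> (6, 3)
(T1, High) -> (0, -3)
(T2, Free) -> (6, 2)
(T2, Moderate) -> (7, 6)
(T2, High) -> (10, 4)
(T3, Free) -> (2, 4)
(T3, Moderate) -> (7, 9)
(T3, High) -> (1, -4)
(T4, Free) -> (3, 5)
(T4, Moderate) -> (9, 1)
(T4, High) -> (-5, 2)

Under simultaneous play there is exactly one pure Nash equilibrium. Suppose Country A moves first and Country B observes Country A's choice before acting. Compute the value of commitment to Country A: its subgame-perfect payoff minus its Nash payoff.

0

Solve by backward induction (Country A leads).
- T0: BR = Moderate, leader payoff -2.
- T1: BR = Free, leader payoff 9.
- T2: BR = Moderate, leader payoff 7.
- T3: BR = Moderate, leader payoff 7.
- T4: BR = Free, leader payoff 3.
Among -2, 9, 7, 7, 3, the best is 9 at T1. Subgame-perfect outcome: (T1, Free) with payoffs (9, 5).
Now find the simultaneous Nash equilibrium.
Country A's best replies: Free→T1; Moderate→T4; High→T2.
Country B's best replies: T0→Moderate; T1→Free; T2→Moderate; T3→Moderate; T4→Free.
Only (T1, Free) has each player best-responding; Nash payoffs (9, 5).
Country A's commitment gain: 9 − 9 = 0.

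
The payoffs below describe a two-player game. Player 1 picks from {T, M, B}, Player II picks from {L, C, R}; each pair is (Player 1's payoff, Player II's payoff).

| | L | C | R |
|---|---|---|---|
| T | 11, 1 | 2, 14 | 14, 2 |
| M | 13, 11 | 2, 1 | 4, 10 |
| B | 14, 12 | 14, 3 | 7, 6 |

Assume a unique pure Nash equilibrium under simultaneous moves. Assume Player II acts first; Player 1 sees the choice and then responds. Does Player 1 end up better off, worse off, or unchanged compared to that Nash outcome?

Player 1 best-responds to each possible Player II move:
- L → Player 1 plays B (best of 11, 13, 14); Player II gets 12.
- C → Player 1 plays B (best of 2, 2, 14); Player II gets 3.
- R → Player 1 plays T (best of 14, 4, 7); Player II gets 2.
Player II's induced payoffs are 12, 3, 2, so Player II commits to L. Subgame-perfect outcome: (B, L) with payoffs (14, 12).
Now find the simultaneous Nash equilibrium.
Player 1's best replies: L→B; C→B; R→T.
Player II's best replies: T→C; M→L; B→L.
The unique mutual best reply is (B, L), giving (14, 12).
Player 1 earns 14 sequentially versus 14 at the Nash outcome: unchanged.

unchanged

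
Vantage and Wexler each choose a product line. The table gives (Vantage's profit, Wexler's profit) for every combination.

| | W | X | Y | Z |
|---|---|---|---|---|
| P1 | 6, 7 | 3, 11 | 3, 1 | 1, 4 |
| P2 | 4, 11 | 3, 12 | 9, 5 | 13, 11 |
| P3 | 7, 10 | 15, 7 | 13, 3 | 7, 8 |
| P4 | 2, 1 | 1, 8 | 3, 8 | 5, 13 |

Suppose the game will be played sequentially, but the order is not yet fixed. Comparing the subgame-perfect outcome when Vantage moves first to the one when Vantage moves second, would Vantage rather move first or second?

second

If Vantage leads: Wexler's best replies are P1→X, P2→X, P3→W, P4→Z; Vantage's induced payoffs 3, 3, 7, 5; outcome (P3, W), payoffs (7, 10).
If Wexler leads: Vantage's best replies are W→P3, X→P3, Y→P3, Z→P2; Wexler's induced payoffs 10, 7, 3, 11; outcome (P2, Z), payoffs (13, 11).
Vantage gets 7 moving first and 13 moving second, so Vantage prefers to move second.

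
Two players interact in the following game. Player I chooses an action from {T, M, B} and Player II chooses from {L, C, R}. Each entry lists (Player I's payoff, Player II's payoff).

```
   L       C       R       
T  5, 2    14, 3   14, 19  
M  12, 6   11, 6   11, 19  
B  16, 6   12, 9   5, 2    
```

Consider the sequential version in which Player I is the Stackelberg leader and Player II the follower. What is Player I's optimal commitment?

Backward induction with Player I moving first.
- T: BR = R, leader payoff 14.
- M: BR = R, leader payoff 11.
- B: BR = C, leader payoff 12.
Among 14, 11, 12, the best is 14 at T. Subgame-perfect outcome: (T, R) with payoffs (14, 19).

T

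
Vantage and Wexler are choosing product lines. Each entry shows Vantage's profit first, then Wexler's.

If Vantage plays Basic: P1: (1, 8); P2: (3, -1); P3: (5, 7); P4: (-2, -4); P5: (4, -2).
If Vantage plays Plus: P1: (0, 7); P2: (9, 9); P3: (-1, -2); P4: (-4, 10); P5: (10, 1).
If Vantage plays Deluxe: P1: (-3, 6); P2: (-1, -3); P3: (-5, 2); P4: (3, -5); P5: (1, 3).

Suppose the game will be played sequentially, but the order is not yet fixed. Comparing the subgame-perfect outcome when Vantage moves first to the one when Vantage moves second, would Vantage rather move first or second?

If Vantage leads: Wexler's best replies are Basic→P1, Plus→P4, Deluxe→P1; Vantage's induced payoffs 1, -4, -3; outcome (Basic, P1), payoffs (1, 8).
If Wexler leads: Vantage's best replies are P1→Basic, P2→Plus, P3→Basic, P4→Deluxe, P5→Plus; Wexler's induced payoffs 8, 9, 7, -5, 1; outcome (Plus, P2), payoffs (9, 9).
Vantage gets 1 moving first and 9 moving second, so Vantage prefers to move second.

second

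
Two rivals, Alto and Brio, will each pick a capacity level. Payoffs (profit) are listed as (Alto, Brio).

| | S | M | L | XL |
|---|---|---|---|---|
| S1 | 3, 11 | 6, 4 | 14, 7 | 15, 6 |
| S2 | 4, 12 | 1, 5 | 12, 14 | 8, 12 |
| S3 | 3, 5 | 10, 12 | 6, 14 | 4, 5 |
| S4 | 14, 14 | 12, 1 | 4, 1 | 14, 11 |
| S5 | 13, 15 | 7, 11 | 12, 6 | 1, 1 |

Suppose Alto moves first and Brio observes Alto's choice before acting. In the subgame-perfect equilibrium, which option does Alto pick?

S4

Backward induction with Alto moving first.
- S1: BR = S, leader payoff 3.
- S2: BR = L, leader payoff 12.
- S3: BR = L, leader payoff 6.
- S4: BR = S, leader payoff 14.
- S5: BR = S, leader payoff 13.
Alto's induced payoffs are 3, 12, 6, 14, 13, so Alto commits to S4. Subgame-perfect outcome: (S4, S) with payoffs (14, 14).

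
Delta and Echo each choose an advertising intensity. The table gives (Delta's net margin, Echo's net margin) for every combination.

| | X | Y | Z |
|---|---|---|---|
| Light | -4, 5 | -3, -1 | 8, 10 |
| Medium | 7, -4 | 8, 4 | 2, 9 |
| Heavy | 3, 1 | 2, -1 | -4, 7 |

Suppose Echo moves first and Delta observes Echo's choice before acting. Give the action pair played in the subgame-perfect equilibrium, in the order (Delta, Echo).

Solve by backward induction (Echo leads).
- X: Delta compares -4, 7, 3 and picks Medium; Echo would get -4.
- Y: Delta compares -3, 8, 2 and picks Medium; Echo would get 4.
- Z: Delta compares 8, 2, -4 and picks Light; Echo would get 10.
Among -4, 4, 10, the best is 10 at Z. Subgame-perfect outcome: (Light, Z) with payoffs (8, 10).

(Light, Z)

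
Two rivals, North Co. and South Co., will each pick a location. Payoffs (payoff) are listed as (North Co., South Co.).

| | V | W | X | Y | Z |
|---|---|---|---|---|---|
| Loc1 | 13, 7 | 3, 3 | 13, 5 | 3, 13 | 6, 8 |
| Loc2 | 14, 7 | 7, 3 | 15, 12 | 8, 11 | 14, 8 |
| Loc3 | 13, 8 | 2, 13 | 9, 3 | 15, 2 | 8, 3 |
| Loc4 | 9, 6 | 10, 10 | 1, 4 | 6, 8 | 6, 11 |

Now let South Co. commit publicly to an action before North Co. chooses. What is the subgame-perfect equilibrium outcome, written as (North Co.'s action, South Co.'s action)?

North Co. best-responds to each possible South Co. move:
- V: BR = Loc2, leader payoff 7.
- W: BR = Loc4, leader payoff 10.
- X: BR = Loc2, leader payoff 12.
- Y: BR = Loc3, leader payoff 2.
- Z: BR = Loc2, leader payoff 8.
South Co.'s induced payoffs are 7, 10, 12, 2, 8, so South Co. commits to X. Subgame-perfect outcome: (Loc2, X) with payoffs (15, 12).

(Loc2, X)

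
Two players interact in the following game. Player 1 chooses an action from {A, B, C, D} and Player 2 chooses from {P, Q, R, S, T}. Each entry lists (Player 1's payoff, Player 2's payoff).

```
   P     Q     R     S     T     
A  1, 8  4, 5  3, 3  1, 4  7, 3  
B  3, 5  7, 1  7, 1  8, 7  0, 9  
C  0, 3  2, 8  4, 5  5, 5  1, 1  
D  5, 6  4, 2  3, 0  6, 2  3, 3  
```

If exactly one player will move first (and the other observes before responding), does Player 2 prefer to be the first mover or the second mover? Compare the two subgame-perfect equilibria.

first

If Player 1 leads: Player 2's best replies are A→P, B→T, C→Q, D→P; Player 1's induced payoffs 1, 0, 2, 5; outcome (D, P), payoffs (5, 6).
If Player 2 leads: Player 1's best replies are P→D, Q→B, R→B, S→B, T→A; Player 2's induced payoffs 6, 1, 1, 7, 3; outcome (B, S), payoffs (8, 7).
Player 2 gets 7 moving first and 6 moving second, so Player 2 prefers to move first.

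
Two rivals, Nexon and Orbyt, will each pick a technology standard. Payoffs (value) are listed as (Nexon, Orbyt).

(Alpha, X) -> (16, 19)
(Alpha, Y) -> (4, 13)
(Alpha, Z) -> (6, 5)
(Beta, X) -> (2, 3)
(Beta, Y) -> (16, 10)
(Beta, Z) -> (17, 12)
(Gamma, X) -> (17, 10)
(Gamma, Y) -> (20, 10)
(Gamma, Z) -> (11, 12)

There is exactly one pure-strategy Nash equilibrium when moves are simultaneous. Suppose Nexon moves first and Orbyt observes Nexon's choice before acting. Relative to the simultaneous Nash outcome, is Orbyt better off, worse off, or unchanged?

unchanged

Work backward from Orbyt's decision.
- Alpha → Orbyt plays X (best of 19, 13, 5); Nexon gets 16.
- Beta → Orbyt plays Z (best of 3, 10, 12); Nexon gets 17.
- Gamma → Orbyt plays Z (best of 10, 10, 12); Nexon gets 11.
Among 16, 17, 11, the best is 17 at Beta. Subgame-perfect outcome: (Beta, Z) with payoffs (17, 12).
For the simultaneous game, intersect best replies.
Nexon's best replies: X→Gamma; Y→Gamma; Z→Beta.
Orbyt's best replies: Alpha→X; Beta→Z; Gamma→Z.
Only (Beta, Z) has each player best-responding; Nash payoffs (17, 12).
Orbyt earns 12 sequentially versus 12 at the Nash outcome: unchanged.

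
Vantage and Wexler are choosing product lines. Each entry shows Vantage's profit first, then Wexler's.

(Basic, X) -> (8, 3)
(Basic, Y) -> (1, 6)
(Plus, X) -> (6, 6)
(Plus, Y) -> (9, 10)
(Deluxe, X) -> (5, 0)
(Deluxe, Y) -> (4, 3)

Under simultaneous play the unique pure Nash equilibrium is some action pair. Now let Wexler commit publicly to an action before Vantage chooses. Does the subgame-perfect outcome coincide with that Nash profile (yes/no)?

yes

Backward induction with Wexler moving first.
- X: Vantage compares 8, 6, 5 and picks Basic; Wexler would get 3.
- Y: Vantage compares 1, 9, 4 and picks Plus; Wexler would get 10.
Among 3, 10, the best is 10 at Y. Subgame-perfect outcome: (Plus, Y) with payoffs (9, 10).
For the simultaneous game, intersect best replies.
Vantage's best replies: X→Basic; Y→Plus.
Wexler's best replies: Basic→Y; Plus→Y; Deluxe→Y.
The unique mutual best reply is (Plus, Y), giving (9, 10).
Sequential outcome (Plus, Y) coincides with the Nash profile (Plus, Y).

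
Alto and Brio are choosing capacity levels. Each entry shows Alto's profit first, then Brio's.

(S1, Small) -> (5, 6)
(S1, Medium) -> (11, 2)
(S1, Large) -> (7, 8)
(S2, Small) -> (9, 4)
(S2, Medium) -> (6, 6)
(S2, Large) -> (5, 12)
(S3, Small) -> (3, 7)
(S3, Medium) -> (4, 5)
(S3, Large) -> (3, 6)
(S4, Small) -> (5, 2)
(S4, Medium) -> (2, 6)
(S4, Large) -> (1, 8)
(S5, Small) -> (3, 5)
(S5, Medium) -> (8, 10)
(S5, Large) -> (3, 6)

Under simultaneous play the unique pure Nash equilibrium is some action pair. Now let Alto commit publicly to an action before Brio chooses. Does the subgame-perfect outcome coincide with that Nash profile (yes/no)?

no

Solve by backward induction (Alto leads).
- S1: Brio compares 6, 2, 8 and picks Large; Alto would get 7.
- S2: Brio compares 4, 6, 12 and picks Large; Alto would get 5.
- S3: Brio compares 7, 5, 6 and picks Small; Alto would get 3.
- S4: Brio compares 2, 6, 8 and picks Large; Alto would get 1.
- S5: Brio compares 5, 10, 6 and picks Medium; Alto would get 8.
Alto's induced payoffs are 7, 5, 3, 1, 8, so Alto commits to S5. Subgame-perfect outcome: (S5, Medium) with payoffs (8, 10).
For the simultaneous game, intersect best replies.
Alto's best replies: Small→S2; Medium→S1; Large→S1.
Brio's best replies: S1→Large; S2→Large; S3→Small; S4→Large; S5→Medium.
Only (S1, Large) has each player best-responding; Nash payoffs (7, 8).
Sequential outcome (S5, Medium) differs from the Nash profile (S1, Large).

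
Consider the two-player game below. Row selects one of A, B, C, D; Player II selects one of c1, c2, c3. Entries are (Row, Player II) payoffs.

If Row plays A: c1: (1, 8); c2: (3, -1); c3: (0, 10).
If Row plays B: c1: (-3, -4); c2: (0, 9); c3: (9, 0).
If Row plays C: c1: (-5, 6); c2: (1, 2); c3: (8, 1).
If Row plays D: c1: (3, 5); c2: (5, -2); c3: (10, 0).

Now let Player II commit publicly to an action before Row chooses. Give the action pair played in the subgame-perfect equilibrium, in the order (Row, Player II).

Work backward from Row's decision.
- c1: Row compares 1, -3, -5, 3 and picks D; Player II would get 5.
- c2: Row compares 3, 0, 1, 5 and picks D; Player II would get -2.
- c3: Row compares 0, 9, 8, 10 and picks D; Player II would get 0.
Player II's induced payoffs are 5, -2, 0, so Player II commits to c1. Subgame-perfect outcome: (D, c1) with payoffs (3, 5).

(D, c1)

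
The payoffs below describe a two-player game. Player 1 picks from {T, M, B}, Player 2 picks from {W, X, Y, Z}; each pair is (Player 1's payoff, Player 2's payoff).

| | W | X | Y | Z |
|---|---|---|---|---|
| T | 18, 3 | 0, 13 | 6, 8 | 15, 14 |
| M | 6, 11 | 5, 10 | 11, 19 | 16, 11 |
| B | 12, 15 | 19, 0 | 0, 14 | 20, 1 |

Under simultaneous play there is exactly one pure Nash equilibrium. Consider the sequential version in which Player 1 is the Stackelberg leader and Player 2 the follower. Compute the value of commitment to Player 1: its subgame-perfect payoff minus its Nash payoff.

Player 2 best-responds to each possible Player 1 move:
- T: Player 2 compares 3, 13, 8, 14 and picks Z; Player 1 would get 15.
- M: Player 2 compares 11, 10, 19, 11 and picks Y; Player 1 would get 11.
- B: Player 2 compares 15, 0, 14, 1 and picks W; Player 1 would get 12.
Among 15, 11, 12, the best is 15 at T. Subgame-perfect outcome: (T, Z) with payoffs (15, 14).
For the simultaneous game, intersect best replies.
Player 1's best replies: W→T; X→B; Y→M; Z→B.
Player 2's best replies: T→Z; M→Y; B→W.
The unique mutual best reply is (M, Y), giving (11, 19).
Player 1's commitment gain: 15 − 11 = 4.

4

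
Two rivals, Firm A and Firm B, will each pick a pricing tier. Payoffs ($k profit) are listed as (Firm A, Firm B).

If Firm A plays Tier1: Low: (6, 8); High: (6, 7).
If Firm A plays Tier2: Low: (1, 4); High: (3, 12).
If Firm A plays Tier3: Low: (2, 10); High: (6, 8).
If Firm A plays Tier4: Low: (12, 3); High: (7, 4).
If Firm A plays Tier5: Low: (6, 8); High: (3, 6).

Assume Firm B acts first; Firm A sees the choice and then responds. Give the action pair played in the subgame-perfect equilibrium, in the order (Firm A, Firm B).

Work backward from Firm A's decision.
- Low: BR = Tier4, leader payoff 3.
- High: BR = Tier4, leader payoff 4.
Among 3, 4, the best is 4 at High. Subgame-perfect outcome: (Tier4, High) with payoffs (7, 4).

(Tier4, High)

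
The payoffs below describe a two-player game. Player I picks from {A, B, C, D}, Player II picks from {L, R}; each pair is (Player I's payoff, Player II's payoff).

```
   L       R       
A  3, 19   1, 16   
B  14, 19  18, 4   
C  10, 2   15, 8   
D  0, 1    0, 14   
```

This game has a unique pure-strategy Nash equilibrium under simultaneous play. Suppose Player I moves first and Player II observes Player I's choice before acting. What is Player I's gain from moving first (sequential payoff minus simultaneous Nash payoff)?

Backward induction with Player I moving first.
- A → Player II plays L (best of 19, 16); Player I gets 3.
- B → Player II plays L (best of 19, 4); Player I gets 14.
- C → Player II plays R (best of 2, 8); Player I gets 15.
- D → Player II plays R (best of 1, 14); Player I gets 0.
Maximizing over 3, 14, 15, 0, Player I chooses C. Subgame-perfect outcome: (C, R) with payoffs (15, 8).
Now find the simultaneous Nash equilibrium.
Player I's best replies: L→B; R→B.
Player II's best replies: A→L; B→L; C→R; D→R.
Only (B, L) has each player best-responding; Nash payoffs (14, 19).
Player I's commitment gain: 15 − 14 = 1.

1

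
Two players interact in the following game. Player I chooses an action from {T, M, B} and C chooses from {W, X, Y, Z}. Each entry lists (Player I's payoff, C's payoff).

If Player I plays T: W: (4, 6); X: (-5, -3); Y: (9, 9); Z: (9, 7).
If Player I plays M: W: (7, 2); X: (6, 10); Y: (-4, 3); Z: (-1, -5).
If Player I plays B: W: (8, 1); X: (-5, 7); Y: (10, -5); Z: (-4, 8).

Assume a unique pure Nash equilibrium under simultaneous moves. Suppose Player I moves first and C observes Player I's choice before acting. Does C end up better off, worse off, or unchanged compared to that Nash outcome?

Solve by backward induction (Player I leads).
- T: C compares 6, -3, 9, 7 and picks Y; Player I would get 9.
- M: C compares 2, 10, 3, -5 and picks X; Player I would get 6.
- B: C compares 1, 7, -5, 8 and picks Z; Player I would get -4.
Player I's induced payoffs are 9, 6, -4, so Player I commits to T. Subgame-perfect outcome: (T, Y) with payoffs (9, 9).
Under simultaneous play:
Player I's best replies: W→B; X→M; Y→B; Z→T.
C's best replies: T→Y; M→X; B→Z.
The unique mutual best reply is (M, X), giving (6, 10).
C earns 9 sequentially versus 10 at the Nash outcome: worse off.

worse off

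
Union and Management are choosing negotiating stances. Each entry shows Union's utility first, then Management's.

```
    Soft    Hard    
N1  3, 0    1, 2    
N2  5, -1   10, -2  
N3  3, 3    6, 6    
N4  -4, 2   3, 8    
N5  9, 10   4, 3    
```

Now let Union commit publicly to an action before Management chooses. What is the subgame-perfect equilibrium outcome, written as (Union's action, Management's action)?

Solve by backward induction (Union leads).
- N1 → Management plays Hard (best of 0, 2); Union gets 1.
- N2 → Management plays Soft (best of -1, -2); Union gets 5.
- N3 → Management plays Hard (best of 3, 6); Union gets 6.
- N4 → Management plays Hard (best of 2, 8); Union gets 3.
- N5 → Management plays Soft (best of 10, 3); Union gets 9.
Among 1, 5, 6, 3, 9, the best is 9 at N5. Subgame-perfect outcome: (N5, Soft) with payoffs (9, 10).

(N5, Soft)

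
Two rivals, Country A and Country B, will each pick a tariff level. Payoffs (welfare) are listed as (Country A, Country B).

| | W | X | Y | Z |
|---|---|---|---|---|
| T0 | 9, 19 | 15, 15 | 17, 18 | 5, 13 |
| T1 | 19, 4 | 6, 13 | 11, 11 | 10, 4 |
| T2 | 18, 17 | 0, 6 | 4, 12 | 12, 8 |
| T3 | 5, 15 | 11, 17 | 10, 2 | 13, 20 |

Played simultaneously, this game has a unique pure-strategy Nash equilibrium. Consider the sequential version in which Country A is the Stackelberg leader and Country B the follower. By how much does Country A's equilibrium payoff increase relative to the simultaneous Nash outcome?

5

Country B best-responds to each possible Country A move:
- T0: BR = W, leader payoff 9.
- T1: BR = X, leader payoff 6.
- T2: BR = W, leader payoff 18.
- T3: BR = Z, leader payoff 13.
Among 9, 6, 18, 13, the best is 18 at T2. Subgame-perfect outcome: (T2, W) with payoffs (18, 17).
Under simultaneous play:
Country A's best replies: W→T1; X→T0; Y→T0; Z→T3.
Country B's best replies: T0→W; T1→X; T2→W; T3→Z.
The unique mutual best reply is (T3, Z), giving (13, 20).
Country A's commitment gain: 18 − 13 = 5.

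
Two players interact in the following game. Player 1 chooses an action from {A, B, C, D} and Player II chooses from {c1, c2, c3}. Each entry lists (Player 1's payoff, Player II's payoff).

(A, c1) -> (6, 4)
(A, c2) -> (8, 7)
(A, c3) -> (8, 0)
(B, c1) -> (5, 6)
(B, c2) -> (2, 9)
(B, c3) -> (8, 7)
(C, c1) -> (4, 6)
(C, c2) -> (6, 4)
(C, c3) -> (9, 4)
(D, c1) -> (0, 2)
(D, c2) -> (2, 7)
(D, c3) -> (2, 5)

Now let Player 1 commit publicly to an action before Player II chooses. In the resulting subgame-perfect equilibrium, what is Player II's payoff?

Player II best-responds to each possible Player 1 move:
- A: BR = c2, leader payoff 8.
- B: BR = c2, leader payoff 2.
- C: BR = c1, leader payoff 4.
- D: BR = c2, leader payoff 2.
Maximizing over 8, 2, 4, 2, Player 1 chooses A. Subgame-perfect outcome: (A, c2) with payoffs (8, 7).

7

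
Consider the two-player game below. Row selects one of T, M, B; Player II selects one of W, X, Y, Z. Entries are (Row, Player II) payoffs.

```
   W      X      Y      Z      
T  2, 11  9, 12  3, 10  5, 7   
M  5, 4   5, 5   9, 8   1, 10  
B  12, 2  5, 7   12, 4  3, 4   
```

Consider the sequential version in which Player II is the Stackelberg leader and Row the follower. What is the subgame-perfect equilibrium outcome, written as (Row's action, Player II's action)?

(T, X)

Solve by backward induction (Player II leads).
- W: Row compares 2, 5, 12 and picks B; Player II would get 2.
- X: Row compares 9, 5, 5 and picks T; Player II would get 12.
- Y: Row compares 3, 9, 12 and picks B; Player II would get 4.
- Z: Row compares 5, 1, 3 and picks T; Player II would get 7.
Maximizing over 2, 12, 4, 7, Player II chooses X. Subgame-perfect outcome: (T, X) with payoffs (9, 12).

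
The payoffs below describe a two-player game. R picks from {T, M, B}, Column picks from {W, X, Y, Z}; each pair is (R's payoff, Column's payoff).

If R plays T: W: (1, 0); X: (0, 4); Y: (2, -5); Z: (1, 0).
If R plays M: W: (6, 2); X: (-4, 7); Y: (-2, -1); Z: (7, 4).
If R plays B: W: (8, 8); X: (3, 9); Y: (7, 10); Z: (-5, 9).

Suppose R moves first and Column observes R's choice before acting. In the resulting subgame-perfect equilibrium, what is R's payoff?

7

Backward induction with R moving first.
- T: Column compares 0, 4, -5, 0 and picks X; R would get 0.
- M: Column compares 2, 7, -1, 4 and picks X; R would get -4.
- B: Column compares 8, 9, 10, 9 and picks Y; R would get 7.
Maximizing over 0, -4, 7, R chooses B. Subgame-perfect outcome: (B, Y) with payoffs (7, 10).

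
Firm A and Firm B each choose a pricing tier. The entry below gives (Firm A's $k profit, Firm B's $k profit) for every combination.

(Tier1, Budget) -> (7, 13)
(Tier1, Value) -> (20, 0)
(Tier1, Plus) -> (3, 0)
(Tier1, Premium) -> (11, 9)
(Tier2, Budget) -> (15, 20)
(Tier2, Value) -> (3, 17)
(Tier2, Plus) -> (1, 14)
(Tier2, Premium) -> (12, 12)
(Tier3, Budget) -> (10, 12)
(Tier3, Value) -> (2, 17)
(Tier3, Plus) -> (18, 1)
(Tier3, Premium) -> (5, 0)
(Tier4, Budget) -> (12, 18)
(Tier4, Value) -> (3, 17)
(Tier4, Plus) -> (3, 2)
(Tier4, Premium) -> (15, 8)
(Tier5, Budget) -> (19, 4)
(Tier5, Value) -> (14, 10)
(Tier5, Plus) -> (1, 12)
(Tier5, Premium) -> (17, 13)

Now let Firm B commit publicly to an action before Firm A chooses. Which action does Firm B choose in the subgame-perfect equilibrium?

Solve by backward induction (Firm B leads).
- Budget → Firm A plays Tier5 (best of 7, 15, 10, 12, 19); Firm B gets 4.
- Value → Firm A plays Tier1 (best of 20, 3, 2, 3, 14); Firm B gets 0.
- Plus → Firm A plays Tier3 (best of 3, 1, 18, 3, 1); Firm B gets 1.
- Premium → Firm A plays Tier5 (best of 11, 12, 5, 15, 17); Firm B gets 13.
Among 4, 0, 1, 13, the best is 13 at Premium. Subgame-perfect outcome: (Tier5, Premium) with payoffs (17, 13).

Premium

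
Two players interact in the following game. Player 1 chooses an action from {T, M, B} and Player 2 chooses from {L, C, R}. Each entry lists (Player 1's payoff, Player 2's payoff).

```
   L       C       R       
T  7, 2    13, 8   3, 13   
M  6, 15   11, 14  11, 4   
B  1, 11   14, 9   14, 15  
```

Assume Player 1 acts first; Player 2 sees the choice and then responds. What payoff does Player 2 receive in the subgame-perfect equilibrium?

15

Backward induction with Player 1 moving first.
- T: BR = R, leader payoff 3.
- M: BR = L, leader payoff 6.
- B: BR = R, leader payoff 14.
Maximizing over 3, 6, 14, Player 1 chooses B. Subgame-perfect outcome: (B, R) with payoffs (14, 15).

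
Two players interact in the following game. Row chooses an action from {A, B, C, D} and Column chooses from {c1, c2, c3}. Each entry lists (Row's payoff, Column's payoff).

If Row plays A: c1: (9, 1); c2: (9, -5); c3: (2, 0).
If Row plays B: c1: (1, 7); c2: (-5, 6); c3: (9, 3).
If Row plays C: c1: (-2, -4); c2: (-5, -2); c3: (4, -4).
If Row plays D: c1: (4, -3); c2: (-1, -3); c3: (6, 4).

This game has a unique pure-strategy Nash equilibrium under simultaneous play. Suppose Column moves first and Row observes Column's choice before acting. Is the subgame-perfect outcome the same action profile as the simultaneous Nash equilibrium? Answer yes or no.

no

Row best-responds to each possible Column move:
- c1: BR = A, leader payoff 1.
- c2: BR = A, leader payoff -5.
- c3: BR = B, leader payoff 3.
Among 1, -5, 3, the best is 3 at c3. Subgame-perfect outcome: (B, c3) with payoffs (9, 3).
Under simultaneous play:
Row's best replies: c1→A; c2→A; c3→B.
Column's best replies: A→c1; B→c1; C→c2; D→c3.
Only (A, c1) has each player best-responding; Nash payoffs (9, 1).
Sequential outcome (B, c3) differs from the Nash profile (A, c1).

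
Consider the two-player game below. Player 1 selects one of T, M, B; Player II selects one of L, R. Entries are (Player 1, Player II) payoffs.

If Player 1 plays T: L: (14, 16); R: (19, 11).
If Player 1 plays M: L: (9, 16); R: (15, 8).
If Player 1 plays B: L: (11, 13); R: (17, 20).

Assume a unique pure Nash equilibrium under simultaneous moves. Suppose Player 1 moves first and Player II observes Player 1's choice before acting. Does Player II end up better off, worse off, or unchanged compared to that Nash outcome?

Player II best-responds to each possible Player 1 move:
- T: BR = L, leader payoff 14.
- M: BR = L, leader payoff 9.
- B: BR = R, leader payoff 17.
Player 1's induced payoffs are 14, 9, 17, so Player 1 commits to B. Subgame-perfect outcome: (B, R) with payoffs (17, 20).
For the simultaneous game, intersect best replies.
Player 1's best replies: L→T; R→T.
Player II's best replies: T→L; M→L; B→R.
Only (T, L) has each player best-responding; Nash payoffs (14, 16).
Player II earns 20 sequentially versus 16 at the Nash outcome: better off.

better off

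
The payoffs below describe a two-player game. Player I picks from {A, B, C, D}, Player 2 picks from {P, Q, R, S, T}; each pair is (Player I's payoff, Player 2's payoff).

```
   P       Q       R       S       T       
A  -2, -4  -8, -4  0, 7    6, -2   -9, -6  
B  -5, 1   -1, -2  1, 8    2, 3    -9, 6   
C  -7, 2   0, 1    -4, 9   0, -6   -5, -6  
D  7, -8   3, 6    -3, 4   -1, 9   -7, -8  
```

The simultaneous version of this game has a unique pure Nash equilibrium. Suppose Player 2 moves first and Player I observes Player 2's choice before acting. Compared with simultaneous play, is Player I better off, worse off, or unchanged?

Player I best-responds to each possible Player 2 move:
- P: BR = D, leader payoff -8.
- Q: BR = D, leader payoff 6.
- R: BR = B, leader payoff 8.
- S: BR = A, leader payoff -2.
- T: BR = C, leader payoff -6.
Maximizing over -8, 6, 8, -2, -6, Player 2 chooses R. Subgame-perfect outcome: (B, R) with payoffs (1, 8).
Now find the simultaneous Nash equilibrium.
Player I's best replies: P→D; Q→D; R→B; S→A; T→C.
Player 2's best replies: A→R; B→R; C→R; D→S.
The unique mutual best reply is (B, R), giving (1, 8).
Player I earns 1 sequentially versus 1 at the Nash outcome: unchanged.

unchanged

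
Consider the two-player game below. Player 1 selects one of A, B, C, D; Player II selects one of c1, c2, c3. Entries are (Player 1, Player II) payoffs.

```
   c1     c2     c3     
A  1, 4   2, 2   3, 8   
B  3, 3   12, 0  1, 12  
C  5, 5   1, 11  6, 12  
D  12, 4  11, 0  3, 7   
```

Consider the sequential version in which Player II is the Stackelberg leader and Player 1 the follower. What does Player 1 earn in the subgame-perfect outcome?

6

Player 1 best-responds to each possible Player II move:
- c1 → Player 1 plays D (best of 1, 3, 5, 12); Player II gets 4.
- c2 → Player 1 plays B (best of 2, 12, 1, 11); Player II gets 0.
- c3 → Player 1 plays C (best of 3, 1, 6, 3); Player II gets 12.
Among 4, 0, 12, the best is 12 at c3. Subgame-perfect outcome: (C, c3) with payoffs (6, 12).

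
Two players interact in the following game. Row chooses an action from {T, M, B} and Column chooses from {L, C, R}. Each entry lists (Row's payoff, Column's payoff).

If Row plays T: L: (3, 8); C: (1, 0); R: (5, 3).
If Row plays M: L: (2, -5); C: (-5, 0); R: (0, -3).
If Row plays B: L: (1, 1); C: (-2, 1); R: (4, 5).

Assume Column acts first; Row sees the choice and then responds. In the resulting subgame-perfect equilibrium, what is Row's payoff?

Row best-responds to each possible Column move:
- L: Row compares 3, 2, 1 and picks T; Column would get 8.
- C: Row compares 1, -5, -2 and picks T; Column would get 0.
- R: Row compares 5, 0, 4 and picks T; Column would get 3.
Maximizing over 8, 0, 3, Column chooses L. Subgame-perfect outcome: (T, L) with payoffs (3, 8).

3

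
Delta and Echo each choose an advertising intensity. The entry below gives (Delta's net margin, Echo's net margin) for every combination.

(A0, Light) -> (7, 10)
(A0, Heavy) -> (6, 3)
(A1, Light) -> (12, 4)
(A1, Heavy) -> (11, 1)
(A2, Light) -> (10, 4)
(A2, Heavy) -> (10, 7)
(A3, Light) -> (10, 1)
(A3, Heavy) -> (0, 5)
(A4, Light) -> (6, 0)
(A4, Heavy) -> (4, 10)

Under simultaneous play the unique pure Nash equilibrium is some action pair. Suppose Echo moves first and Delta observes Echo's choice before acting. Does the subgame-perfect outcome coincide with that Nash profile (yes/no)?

Solve by backward induction (Echo leads).
- Light: BR = A1, leader payoff 4.
- Heavy: BR = A1, leader payoff 1.
Echo's induced payoffs are 4, 1, so Echo commits to Light. Subgame-perfect outcome: (A1, Light) with payoffs (12, 4).
Now find the simultaneous Nash equilibrium.
Delta's best replies: Light→A1; Heavy→A1.
Echo's best replies: A0→Light; A1→Light; A2→Heavy; A3→Heavy; A4→Heavy.
The unique mutual best reply is (A1, Light), giving (12, 4).
Sequential outcome (A1, Light) coincides with the Nash profile (A1, Light).

yes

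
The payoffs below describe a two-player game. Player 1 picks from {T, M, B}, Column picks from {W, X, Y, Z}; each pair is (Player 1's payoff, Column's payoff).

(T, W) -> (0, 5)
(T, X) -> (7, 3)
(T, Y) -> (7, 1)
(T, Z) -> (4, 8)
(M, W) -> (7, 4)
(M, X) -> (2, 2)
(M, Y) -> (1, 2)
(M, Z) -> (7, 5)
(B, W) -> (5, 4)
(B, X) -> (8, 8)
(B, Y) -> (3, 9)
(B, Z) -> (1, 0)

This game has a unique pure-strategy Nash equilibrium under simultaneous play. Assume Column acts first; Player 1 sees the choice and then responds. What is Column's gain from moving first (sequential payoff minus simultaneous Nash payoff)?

Solve by backward induction (Column leads).
- W: Player 1 compares 0, 7, 5 and picks M; Column would get 4.
- X: Player 1 compares 7, 2, 8 and picks B; Column would get 8.
- Y: Player 1 compares 7, 1, 3 and picks T; Column would get 1.
- Z: Player 1 compares 4, 7, 1 and picks M; Column would get 5.
Maximizing over 4, 8, 1, 5, Column chooses X. Subgame-perfect outcome: (B, X) with payoffs (8, 8).
For the simultaneous game, intersect best replies.
Player 1's best replies: W→M; X→B; Y→T; Z→M.
Column's best replies: T→Z; M→Z; B→Y.
Only (M, Z) has each player best-responding; Nash payoffs (7, 5).
Column's commitment gain: 8 − 5 = 3.

3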